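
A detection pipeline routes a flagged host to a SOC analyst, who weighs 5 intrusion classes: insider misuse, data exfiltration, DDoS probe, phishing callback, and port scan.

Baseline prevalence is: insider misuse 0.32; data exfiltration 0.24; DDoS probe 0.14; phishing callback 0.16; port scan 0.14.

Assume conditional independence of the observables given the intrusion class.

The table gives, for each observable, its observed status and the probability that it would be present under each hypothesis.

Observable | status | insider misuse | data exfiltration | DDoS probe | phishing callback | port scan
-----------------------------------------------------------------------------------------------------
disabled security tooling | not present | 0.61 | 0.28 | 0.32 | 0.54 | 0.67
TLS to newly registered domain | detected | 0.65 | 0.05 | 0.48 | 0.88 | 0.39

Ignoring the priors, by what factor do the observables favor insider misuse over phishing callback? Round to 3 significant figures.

Joint likelihood of the observable pattern under each hypothesis (using 1 − P(present | H) for each absent observable):
  insider misuse: (1 − 0.61) × 0.65 = 0.2535
  phishing callback: (1 − 0.54) × 0.88 = 0.4048
Bayes factor = 0.2535 / 0.4048 ≈ 0.626

0.626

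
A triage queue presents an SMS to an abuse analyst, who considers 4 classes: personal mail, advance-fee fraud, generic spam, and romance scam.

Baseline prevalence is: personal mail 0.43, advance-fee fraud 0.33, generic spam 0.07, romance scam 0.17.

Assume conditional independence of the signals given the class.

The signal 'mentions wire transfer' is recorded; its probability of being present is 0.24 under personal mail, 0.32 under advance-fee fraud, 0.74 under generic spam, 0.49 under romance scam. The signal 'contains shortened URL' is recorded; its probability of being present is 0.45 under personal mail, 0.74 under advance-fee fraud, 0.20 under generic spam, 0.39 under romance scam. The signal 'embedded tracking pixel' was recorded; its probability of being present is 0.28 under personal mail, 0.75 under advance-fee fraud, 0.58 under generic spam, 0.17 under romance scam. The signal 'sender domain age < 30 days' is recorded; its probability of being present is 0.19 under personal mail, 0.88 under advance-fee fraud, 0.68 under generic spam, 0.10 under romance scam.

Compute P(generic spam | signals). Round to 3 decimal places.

0.070

For each hypothesis, the unnormalized posterior weight is prior × product of the signal likelihoods:
  personal mail: 0.43 × 0.24 × 0.45 × 0.28 × 0.19 = 0.0024706
  advance-fee fraud: 0.33 × 0.32 × 0.74 × 0.75 × 0.88 = 0.051575
  generic spam: 0.07 × 0.74 × 0.20 × 0.58 × 0.68 = 0.004086
  romance scam: 0.17 × 0.49 × 0.39 × 0.17 × 0.10 = 0.00055228
Normalizing constant Z = 0.0024706 + 0.051575 + 0.004086 + 0.00055228 = 0.058684.
P(generic spam | evidence) = 0.004086 / 0.058684 ≈ 0.070.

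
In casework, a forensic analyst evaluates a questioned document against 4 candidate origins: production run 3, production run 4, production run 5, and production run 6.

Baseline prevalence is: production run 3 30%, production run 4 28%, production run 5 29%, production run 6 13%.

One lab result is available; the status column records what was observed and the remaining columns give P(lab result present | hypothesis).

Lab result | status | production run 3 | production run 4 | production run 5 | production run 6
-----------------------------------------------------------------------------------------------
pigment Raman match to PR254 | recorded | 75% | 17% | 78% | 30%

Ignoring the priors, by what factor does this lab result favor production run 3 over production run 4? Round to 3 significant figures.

The Bayes factor is the ratio of the two likelihoods.
  production run 3: 0.75
  production run 4: 0.17
Bayes factor = 0.75 / 0.17 ≈ 4.41

4.41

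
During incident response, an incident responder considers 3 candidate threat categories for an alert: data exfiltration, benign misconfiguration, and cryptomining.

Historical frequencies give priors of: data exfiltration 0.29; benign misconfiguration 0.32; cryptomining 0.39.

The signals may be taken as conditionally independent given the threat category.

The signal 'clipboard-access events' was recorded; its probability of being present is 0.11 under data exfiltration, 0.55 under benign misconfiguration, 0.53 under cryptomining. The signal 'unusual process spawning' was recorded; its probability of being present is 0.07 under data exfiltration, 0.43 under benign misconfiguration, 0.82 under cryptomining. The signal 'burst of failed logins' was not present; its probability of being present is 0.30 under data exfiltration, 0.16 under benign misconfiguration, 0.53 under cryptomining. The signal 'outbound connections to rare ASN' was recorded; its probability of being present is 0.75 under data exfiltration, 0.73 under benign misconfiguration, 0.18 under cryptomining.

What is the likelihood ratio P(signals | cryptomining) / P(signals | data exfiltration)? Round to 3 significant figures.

The Bayes factor is the ratio of the joint likelihoods of the signal pattern under the two hypotheses (using 1 − P(present | H) for each absent signal).
  cryptomining: 0.53 × 0.82 × (1 − 0.53) × 0.18 = 0.036767
  data exfiltration: 0.11 × 0.07 × (1 − 0.30) × 0.75 = 0.0040425
Bayes factor = 0.036767 / 0.0040425 ≈ 9.10

9.10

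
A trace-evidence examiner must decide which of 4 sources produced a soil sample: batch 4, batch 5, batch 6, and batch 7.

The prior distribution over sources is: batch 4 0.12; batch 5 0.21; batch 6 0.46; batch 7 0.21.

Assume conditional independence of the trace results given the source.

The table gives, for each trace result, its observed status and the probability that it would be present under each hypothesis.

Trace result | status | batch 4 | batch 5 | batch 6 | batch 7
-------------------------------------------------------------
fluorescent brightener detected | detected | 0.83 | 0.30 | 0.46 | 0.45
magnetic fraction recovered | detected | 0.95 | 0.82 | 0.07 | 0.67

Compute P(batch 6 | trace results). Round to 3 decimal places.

Multiply each prior by the joint likelihood of the trace result pattern:
  batch 4: 0.12 × 0.83 × 0.95 = 0.09462
  batch 5: 0.21 × 0.30 × 0.82 = 0.05166
  batch 6: 0.46 × 0.46 × 0.07 = 0.014812
  batch 7: 0.21 × 0.45 × 0.67 = 0.063315
Marginal likelihood of the evidence = 0.22441.
P(batch 6 | evidence) = 0.014812 / 0.22441 ≈ 0.066.

0.066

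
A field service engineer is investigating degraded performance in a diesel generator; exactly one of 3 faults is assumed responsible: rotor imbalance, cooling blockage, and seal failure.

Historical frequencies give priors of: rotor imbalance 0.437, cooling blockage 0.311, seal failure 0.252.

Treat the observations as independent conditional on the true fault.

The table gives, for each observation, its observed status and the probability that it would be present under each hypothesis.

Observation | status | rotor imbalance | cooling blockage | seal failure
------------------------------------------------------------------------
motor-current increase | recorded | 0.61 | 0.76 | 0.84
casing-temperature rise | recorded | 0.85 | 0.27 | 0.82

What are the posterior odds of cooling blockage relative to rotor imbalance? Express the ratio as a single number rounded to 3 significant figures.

Unnormalized posterior weight (prior times the observation likelihoods) for each of the two hypotheses:
  cooling blockage: 0.311 × 0.76 × 0.27 = 0.063817
  rotor imbalance: 0.437 × 0.61 × 0.85 = 0.22658
Posterior odds = 0.063817 / 0.22658 ≈ 0.282.

0.282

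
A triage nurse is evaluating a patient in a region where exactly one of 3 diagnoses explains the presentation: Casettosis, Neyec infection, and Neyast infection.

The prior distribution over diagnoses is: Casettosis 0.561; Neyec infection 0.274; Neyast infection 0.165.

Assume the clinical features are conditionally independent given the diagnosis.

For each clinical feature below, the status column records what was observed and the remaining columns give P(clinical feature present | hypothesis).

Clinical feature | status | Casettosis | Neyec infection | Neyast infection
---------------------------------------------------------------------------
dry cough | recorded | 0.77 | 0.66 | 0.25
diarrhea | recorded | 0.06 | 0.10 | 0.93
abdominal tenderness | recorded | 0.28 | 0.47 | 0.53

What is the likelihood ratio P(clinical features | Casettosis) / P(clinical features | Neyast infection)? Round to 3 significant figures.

0.105

Joint likelihood of the clinical feature pattern under each hypothesis:
  Casettosis: 0.77 × 0.06 × 0.28 = 0.012936
  Neyast infection: 0.25 × 0.93 × 0.53 = 0.12323
Bayes factor = 0.012936 / 0.12323 ≈ 0.105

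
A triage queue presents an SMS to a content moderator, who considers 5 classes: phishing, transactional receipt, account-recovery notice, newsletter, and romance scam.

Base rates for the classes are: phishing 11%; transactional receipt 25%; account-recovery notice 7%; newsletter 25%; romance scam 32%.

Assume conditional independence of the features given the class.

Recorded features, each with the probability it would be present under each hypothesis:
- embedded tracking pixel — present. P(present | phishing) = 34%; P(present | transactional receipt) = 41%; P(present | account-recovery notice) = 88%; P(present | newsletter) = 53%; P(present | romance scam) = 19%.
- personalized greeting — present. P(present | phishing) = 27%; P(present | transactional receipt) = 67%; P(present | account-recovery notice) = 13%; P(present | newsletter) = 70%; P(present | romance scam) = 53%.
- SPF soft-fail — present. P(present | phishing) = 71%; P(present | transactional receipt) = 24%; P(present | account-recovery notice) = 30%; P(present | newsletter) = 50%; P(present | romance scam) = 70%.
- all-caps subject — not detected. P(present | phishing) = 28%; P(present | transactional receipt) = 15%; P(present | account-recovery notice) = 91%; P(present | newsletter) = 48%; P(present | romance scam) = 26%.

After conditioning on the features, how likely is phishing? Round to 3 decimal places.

0.086

By Bayes' rule with conditional independence, the unnormalized weight for each hypothesis is prior × ∏ likelihoods (using 1 − P(present | H) for each absent feature):
  phishing: 0.11 × 0.34 × 0.27 × 0.71 × (1 − 0.28) = 0.0051621
  transactional receipt: 0.25 × 0.41 × 0.67 × 0.24 × (1 − 0.15) = 0.01401
  account-recovery notice: 0.07 × 0.88 × 0.13 × 0.30 × (1 − 0.91) = 0.00021622
  newsletter: 0.25 × 0.53 × 0.70 × 0.50 × (1 − 0.48) = 0.024115
  romance scam: 0.32 × 0.19 × 0.53 × 0.70 × (1 − 0.26) = 0.016692
Marginal likelihood of the evidence = 0.060195.
P(phishing | evidence) = 0.0051621 / 0.060195 ≈ 0.086.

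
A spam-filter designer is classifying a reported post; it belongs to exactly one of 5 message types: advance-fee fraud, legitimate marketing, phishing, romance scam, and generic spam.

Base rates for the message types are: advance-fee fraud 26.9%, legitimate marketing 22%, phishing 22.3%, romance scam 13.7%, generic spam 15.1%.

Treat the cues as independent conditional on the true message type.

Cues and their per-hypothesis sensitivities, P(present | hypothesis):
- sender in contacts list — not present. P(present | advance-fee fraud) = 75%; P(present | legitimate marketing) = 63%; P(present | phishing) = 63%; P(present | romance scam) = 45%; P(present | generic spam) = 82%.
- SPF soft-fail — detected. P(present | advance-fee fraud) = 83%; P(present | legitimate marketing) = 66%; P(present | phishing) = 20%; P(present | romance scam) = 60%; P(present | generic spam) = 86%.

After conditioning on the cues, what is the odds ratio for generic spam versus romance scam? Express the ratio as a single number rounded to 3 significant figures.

0.517

The normalizing constant cancels in an odds ratio, so compute prior × likelihood for the two hypotheses only (using 1 − P(present | H) for each absent cue):
  generic spam: 0.151 × (1 − 0.82) × 0.86 = 0.023375
  romance scam: 0.137 × (1 − 0.45) × 0.60 = 0.04521
Odds(generic spam : romance scam) = 0.023375 / 0.04521 ≈ 0.517.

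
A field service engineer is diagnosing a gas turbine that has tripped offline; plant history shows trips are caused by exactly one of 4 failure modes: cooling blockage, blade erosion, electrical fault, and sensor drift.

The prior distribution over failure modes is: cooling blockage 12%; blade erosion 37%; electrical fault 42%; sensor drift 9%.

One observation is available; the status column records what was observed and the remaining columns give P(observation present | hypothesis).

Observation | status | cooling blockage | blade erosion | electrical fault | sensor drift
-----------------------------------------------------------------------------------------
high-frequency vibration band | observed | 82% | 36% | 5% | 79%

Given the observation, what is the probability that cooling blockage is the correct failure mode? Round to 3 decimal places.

For each hypothesis, the unnormalized posterior weight is prior × likelihood:
  cooling blockage: 0.12 × 0.82 = 0.0984
  blade erosion: 0.37 × 0.36 = 0.1332
  electrical fault: 0.42 × 0.05 = 0.021
  sensor drift: 0.09 × 0.79 = 0.0711
The unnormalized weights sum to 0.3237.
P(cooling blockage | evidence) = 0.0984 / 0.3237 ≈ 0.304.

0.304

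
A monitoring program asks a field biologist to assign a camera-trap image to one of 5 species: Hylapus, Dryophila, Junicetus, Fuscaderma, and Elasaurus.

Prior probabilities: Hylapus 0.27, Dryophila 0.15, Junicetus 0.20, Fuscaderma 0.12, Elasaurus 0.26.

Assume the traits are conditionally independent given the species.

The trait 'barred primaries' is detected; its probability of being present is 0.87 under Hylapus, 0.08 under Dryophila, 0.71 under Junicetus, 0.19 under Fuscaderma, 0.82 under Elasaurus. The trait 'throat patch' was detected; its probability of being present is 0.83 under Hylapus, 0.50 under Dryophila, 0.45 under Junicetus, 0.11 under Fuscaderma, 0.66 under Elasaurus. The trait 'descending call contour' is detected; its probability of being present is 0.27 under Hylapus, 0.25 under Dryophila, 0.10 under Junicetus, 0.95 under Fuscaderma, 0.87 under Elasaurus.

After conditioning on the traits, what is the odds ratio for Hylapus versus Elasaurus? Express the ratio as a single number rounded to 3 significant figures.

0.430

Unnormalized posterior weight (prior times the trait likelihoods) for each of the two hypotheses:
  Hylapus: 0.27 × 0.87 × 0.83 × 0.27 = 0.052641
  Elasaurus: 0.26 × 0.82 × 0.66 × 0.87 = 0.12242
Posterior odds = 0.052641 / 0.12242 ≈ 0.430.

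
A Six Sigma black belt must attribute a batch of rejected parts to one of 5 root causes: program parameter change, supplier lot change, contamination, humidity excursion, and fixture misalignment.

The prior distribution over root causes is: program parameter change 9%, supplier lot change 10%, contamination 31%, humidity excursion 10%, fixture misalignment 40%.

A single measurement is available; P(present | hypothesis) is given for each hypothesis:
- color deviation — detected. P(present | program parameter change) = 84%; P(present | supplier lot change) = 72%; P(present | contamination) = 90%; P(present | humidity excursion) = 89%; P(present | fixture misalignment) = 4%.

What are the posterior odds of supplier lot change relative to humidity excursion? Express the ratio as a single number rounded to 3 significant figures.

0.809

Unnormalized posterior weight (prior times the measurement likelihood) for each of the two hypotheses:
  supplier lot change: 0.10 × 0.72 = 0.072
  humidity excursion: 0.10 × 0.89 = 0.089
Odds(supplier lot change : humidity excursion) = 0.072 / 0.089 ≈ 0.809.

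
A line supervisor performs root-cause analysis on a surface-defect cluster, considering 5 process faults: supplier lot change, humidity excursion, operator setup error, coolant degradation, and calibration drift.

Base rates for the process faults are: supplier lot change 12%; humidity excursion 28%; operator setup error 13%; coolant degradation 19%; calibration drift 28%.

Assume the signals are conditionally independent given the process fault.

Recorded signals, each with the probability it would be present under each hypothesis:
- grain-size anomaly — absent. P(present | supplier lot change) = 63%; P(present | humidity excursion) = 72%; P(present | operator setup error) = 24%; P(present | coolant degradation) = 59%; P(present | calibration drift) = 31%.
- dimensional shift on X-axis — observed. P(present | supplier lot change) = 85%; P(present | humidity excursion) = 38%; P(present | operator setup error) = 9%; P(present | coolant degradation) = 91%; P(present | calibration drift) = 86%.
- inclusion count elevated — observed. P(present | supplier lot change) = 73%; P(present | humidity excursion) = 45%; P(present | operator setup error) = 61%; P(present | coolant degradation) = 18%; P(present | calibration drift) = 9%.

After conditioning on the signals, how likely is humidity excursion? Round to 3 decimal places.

0.181

For each hypothesis, the unnormalized posterior weight is prior × product of the signal likelihoods (using 1 − P(present | H) for each absent signal):
  supplier lot change: 0.12 × (1 − 0.63) × 0.85 × 0.73 = 0.02755
  humidity excursion: 0.28 × (1 − 0.72) × 0.38 × 0.45 = 0.013406
  operator setup error: 0.13 × (1 − 0.24) × 0.09 × 0.61 = 0.0054241
  coolant degradation: 0.19 × (1 − 0.59) × 0.91 × 0.18 = 0.01276
  calibration drift: 0.28 × (1 − 0.31) × 0.86 × 0.09 = 0.014954
The unnormalized weights sum to 0.074094.
P(humidity excursion | evidence) = 0.013406 / 0.074094 ≈ 0.181.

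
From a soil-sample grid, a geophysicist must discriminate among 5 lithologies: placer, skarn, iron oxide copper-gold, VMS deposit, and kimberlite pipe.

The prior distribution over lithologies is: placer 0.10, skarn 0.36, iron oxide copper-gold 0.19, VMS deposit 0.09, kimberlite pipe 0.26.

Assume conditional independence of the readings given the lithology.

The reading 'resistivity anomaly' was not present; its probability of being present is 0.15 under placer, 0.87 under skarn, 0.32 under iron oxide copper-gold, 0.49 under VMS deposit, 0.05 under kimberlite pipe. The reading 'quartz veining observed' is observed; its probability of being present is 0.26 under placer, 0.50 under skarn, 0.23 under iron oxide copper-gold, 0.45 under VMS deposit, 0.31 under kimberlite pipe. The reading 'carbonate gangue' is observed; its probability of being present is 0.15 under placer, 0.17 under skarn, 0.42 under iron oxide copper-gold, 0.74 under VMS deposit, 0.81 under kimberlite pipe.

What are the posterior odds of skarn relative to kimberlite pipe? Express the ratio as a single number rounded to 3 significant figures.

Unnormalized posterior weight (prior times the reading likelihoods) for each of the two hypotheses (using 1 − P(present | H) for each absent reading):
  skarn: 0.36 × (1 − 0.87) × 0.50 × 0.17 = 0.003978
  kimberlite pipe: 0.26 × (1 − 0.05) × 0.31 × 0.81 = 0.062022
Posterior odds = 0.003978 / 0.062022 ≈ 0.0641.

0.0641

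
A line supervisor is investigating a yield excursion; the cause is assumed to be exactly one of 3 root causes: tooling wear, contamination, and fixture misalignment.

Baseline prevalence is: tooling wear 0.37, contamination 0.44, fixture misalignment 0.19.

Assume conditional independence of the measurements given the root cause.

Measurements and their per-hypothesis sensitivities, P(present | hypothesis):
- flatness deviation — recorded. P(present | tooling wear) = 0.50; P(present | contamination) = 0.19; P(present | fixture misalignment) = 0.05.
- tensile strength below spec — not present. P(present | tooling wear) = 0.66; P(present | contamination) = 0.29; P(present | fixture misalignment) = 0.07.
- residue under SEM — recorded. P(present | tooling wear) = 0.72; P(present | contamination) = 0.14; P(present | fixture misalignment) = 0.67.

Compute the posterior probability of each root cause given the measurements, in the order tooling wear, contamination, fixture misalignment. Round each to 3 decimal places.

Multiply each prior by the joint likelihood of the measurement pattern (using 1 − P(present | H) for each absent measurement):
  tooling wear: 0.37 × 0.50 × (1 − 0.66) × 0.72 = 0.045288
  contamination: 0.44 × 0.19 × (1 − 0.29) × 0.14 = 0.0083098
  fixture misalignment: 0.19 × 0.05 × (1 − 0.07) × 0.67 = 0.0059195
The unnormalized weights sum to 0.059517.
P(tooling wear | evidence) = 0.045288 / 0.059517 ≈ 0.761
P(contamination | evidence) = 0.0083098 / 0.059517 ≈ 0.140
P(fixture misalignment | evidence) = 0.0059195 / 0.059517 ≈ 0.099

0.761, 0.140, 0.099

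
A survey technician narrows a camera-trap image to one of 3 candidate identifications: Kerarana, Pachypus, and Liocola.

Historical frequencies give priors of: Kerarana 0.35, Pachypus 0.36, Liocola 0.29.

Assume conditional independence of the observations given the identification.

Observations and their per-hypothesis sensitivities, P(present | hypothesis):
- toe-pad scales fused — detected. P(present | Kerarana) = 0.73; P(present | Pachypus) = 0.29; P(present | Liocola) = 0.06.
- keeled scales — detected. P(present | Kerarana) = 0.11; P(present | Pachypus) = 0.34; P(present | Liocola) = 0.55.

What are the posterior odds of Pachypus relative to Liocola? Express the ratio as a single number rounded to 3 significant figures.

3.71

The normalizing constant cancels in an odds ratio, so compute prior × likelihood for the two hypotheses only:
  Pachypus: 0.36 × 0.29 × 0.34 = 0.035496
  Liocola: 0.29 × 0.06 × 0.55 = 0.00957
Odds(Pachypus : Liocola) = 0.035496 / 0.00957 ≈ 3.71.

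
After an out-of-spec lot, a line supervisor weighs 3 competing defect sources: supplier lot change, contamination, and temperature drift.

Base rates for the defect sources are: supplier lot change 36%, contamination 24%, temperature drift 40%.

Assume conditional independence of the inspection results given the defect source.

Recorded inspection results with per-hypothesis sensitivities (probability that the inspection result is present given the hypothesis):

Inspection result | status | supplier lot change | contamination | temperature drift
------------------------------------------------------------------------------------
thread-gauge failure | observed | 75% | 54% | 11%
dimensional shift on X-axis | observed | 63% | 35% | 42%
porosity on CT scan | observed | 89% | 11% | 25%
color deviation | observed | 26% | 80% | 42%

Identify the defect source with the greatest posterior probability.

supplier lot change

For each hypothesis, the unnormalized posterior weight is prior × product of the inspection result likelihoods:
  supplier lot change: 0.36 × 0.75 × 0.63 × 0.89 × 0.26 = 0.039361
  contamination: 0.24 × 0.54 × 0.35 × 0.11 × 0.80 = 0.0039917
  temperature drift: 0.40 × 0.11 × 0.42 × 0.25 × 0.42 = 0.0019404
Normalizing constant Z = 0.039361 + 0.0039917 + 0.0019404 = 0.045293.
P(supplier lot change | evidence) ≈ 0.039361 / 0.045293 ≈ 0.869
P(contamination | evidence) ≈ 0.0039917 / 0.045293 ≈ 0.088
P(temperature drift | evidence) ≈ 0.0019404 / 0.045293 ≈ 0.043
The largest is 0.869, so supplier lot change is most probable.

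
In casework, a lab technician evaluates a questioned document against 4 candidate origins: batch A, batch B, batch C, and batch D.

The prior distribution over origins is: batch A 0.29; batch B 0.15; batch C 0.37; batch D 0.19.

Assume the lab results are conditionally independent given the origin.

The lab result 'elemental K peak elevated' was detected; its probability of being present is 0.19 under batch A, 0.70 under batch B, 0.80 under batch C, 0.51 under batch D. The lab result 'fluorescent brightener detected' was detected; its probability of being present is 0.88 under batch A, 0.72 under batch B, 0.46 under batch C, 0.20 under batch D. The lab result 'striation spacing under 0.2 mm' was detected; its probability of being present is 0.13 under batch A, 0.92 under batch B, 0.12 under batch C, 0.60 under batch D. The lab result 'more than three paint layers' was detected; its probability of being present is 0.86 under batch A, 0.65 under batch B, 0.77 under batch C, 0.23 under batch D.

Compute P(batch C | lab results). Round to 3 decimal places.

By Bayes' rule with conditional independence, the unnormalized weight for each hypothesis is prior × ∏ likelihoods:
  batch A: 0.29 × 0.19 × 0.88 × 0.13 × 0.86 = 0.005421
  batch B: 0.15 × 0.70 × 0.72 × 0.92 × 0.65 = 0.045209
  batch C: 0.37 × 0.80 × 0.46 × 0.12 × 0.77 = 0.012581
  batch D: 0.19 × 0.51 × 0.20 × 0.60 × 0.23 = 0.0026744
Normalizing constant Z = 0.005421 + 0.045209 + 0.012581 + 0.0026744 = 0.065885.
P(batch C | evidence) = 0.012581 / 0.065885 ≈ 0.191.

0.191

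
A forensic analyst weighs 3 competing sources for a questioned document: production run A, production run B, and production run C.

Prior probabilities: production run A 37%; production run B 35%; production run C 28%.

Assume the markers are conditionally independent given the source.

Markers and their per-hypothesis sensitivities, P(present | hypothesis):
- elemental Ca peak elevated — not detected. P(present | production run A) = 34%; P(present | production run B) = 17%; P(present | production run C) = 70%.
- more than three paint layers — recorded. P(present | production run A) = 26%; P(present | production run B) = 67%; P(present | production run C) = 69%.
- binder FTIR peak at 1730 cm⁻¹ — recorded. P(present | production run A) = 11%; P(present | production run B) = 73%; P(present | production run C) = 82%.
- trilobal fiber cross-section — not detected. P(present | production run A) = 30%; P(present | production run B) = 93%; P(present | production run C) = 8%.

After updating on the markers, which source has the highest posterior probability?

For each hypothesis, the unnormalized posterior weight is prior × product of the marker likelihoods (using 1 − P(present | H) for each absent marker):
  production run A: 0.37 × (1 − 0.34) × 0.26 × 0.11 × (1 − 0.30) = 0.0048889
  production run B: 0.35 × (1 − 0.17) × 0.67 × 0.73 × (1 − 0.93) = 0.0099458
  production run C: 0.28 × (1 − 0.70) × 0.69 × 0.82 × (1 − 0.08) = 0.043725
Normalizing constant Z = 0.0048889 + 0.0099458 + 0.043725 = 0.05856.
P(production run A | evidence) ≈ 0.0048889 / 0.05856 ≈ 0.083
P(production run B | evidence) ≈ 0.0099458 / 0.05856 ≈ 0.170
P(production run C | evidence) ≈ 0.043725 / 0.05856 ≈ 0.747
The largest is 0.747, so production run C is most probable.

production run C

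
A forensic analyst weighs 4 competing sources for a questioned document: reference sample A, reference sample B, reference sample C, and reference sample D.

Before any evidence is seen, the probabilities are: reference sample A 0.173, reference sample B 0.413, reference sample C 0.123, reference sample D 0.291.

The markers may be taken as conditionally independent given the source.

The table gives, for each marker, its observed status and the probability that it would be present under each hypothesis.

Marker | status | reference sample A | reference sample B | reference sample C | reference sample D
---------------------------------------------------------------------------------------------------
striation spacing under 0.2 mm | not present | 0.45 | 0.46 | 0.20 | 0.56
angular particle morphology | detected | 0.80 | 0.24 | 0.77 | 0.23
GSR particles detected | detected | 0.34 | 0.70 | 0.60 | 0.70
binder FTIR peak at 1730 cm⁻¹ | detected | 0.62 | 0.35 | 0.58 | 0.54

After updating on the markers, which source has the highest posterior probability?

By Bayes' rule with conditional independence, the unnormalized weight for each hypothesis is prior × ∏ likelihoods (using 1 − P(present | H) for each absent marker):
  reference sample A: 0.173 × (1 − 0.45) × 0.80 × 0.34 × 0.62 = 0.016046
  reference sample B: 0.413 × (1 − 0.46) × 0.24 × 0.70 × 0.35 = 0.013114
  reference sample C: 0.123 × (1 − 0.20) × 0.77 × 0.60 × 0.58 = 0.026367
  reference sample D: 0.291 × (1 − 0.56) × 0.23 × 0.70 × 0.54 = 0.011132
Normalizing constant Z = 0.016046 + 0.013114 + 0.026367 + 0.011132 = 0.066659.
P(reference sample A | evidence) ≈ 0.016046 / 0.066659 ≈ 0.241
P(reference sample B | evidence) ≈ 0.013114 / 0.066659 ≈ 0.197
P(reference sample C | evidence) ≈ 0.026367 / 0.066659 ≈ 0.396
P(reference sample D | evidence) ≈ 0.011132 / 0.066659 ≈ 0.167
The largest is 0.396, so reference sample C is most probable.

reference sample C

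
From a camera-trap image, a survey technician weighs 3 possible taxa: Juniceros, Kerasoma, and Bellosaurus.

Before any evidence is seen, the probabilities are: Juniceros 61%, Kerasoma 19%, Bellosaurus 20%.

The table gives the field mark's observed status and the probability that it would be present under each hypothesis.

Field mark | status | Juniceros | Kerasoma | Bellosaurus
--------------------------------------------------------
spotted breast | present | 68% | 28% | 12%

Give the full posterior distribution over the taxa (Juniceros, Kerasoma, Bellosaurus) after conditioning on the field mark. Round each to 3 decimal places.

Multiply each prior by the likelihood of the field mark:
  Juniceros: 0.61 × 0.68 = 0.4148
  Kerasoma: 0.19 × 0.28 = 0.0532
  Bellosaurus: 0.20 × 0.12 = 0.024
The unnormalized weights sum to 0.492.
P(Juniceros | evidence) = 0.4148 / 0.492 ≈ 0.843
P(Kerasoma | evidence) = 0.0532 / 0.492 ≈ 0.108
P(Bellosaurus | evidence) = 0.024 / 0.492 ≈ 0.049

0.843, 0.108, 0.049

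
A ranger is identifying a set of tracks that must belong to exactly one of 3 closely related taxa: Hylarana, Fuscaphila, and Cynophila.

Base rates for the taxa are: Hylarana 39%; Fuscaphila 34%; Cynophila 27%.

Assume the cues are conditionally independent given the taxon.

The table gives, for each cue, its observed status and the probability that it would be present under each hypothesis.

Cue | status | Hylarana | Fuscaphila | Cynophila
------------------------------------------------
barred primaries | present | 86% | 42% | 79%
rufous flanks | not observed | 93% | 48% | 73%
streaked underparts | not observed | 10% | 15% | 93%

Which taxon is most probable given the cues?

For each hypothesis, the unnormalized posterior weight is prior × product of the cue likelihoods (using 1 − P(present | H) for each absent cue):
  Hylarana: 0.39 × 0.86 × (1 − 0.93) × (1 − 0.10) = 0.02113
  Fuscaphila: 0.34 × 0.42 × (1 − 0.48) × (1 − 0.15) = 0.063118
  Cynophila: 0.27 × 0.79 × (1 − 0.73) × (1 − 0.93) = 0.0040314
Normalizing constant Z = 0.02113 + 0.063118 + 0.0040314 = 0.088279.
P(Hylarana | evidence) ≈ 0.02113 / 0.088279 ≈ 0.239
P(Fuscaphila | evidence) ≈ 0.063118 / 0.088279 ≈ 0.715
P(Cynophila | evidence) ≈ 0.0040314 / 0.088279 ≈ 0.046
The largest is 0.715, so Fuscaphila is most probable.

Fuscaphila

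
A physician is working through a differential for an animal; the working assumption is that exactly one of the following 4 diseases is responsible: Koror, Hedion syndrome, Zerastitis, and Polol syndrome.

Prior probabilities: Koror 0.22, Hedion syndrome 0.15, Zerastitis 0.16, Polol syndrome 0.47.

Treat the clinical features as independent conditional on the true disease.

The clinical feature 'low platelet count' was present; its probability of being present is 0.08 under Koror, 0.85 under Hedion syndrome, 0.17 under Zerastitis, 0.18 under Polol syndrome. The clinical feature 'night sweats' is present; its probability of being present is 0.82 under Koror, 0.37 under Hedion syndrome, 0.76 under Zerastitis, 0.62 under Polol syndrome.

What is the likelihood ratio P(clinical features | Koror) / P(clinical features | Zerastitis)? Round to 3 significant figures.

0.508

Take the product of per-clinical feature likelihoods under each hypothesis, then divide.
  Koror: 0.08 × 0.82 = 0.0656
  Zerastitis: 0.17 × 0.76 = 0.1292
Bayes factor = 0.0656 / 0.1292 ≈ 0.508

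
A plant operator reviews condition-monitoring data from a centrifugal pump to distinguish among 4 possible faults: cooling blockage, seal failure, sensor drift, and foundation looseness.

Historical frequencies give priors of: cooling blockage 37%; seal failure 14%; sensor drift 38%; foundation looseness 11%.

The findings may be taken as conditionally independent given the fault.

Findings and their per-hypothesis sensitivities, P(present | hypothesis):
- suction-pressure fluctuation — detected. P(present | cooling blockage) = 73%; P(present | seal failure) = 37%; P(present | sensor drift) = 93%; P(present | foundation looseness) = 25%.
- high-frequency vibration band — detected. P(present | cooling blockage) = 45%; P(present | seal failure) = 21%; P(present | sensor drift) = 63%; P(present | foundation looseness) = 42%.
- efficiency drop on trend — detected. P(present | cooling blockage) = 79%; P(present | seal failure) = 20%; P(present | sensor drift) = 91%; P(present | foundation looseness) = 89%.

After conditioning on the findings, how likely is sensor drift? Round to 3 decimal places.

0.651

For each hypothesis, the unnormalized posterior weight is prior × product of the finding likelihoods:
  cooling blockage: 0.37 × 0.73 × 0.45 × 0.79 = 0.096021
  seal failure: 0.14 × 0.37 × 0.21 × 0.20 = 0.0021756
  sensor drift: 0.38 × 0.93 × 0.63 × 0.91 = 0.2026
  foundation looseness: 0.11 × 0.25 × 0.42 × 0.89 = 0.01028
Normalizing constant Z = 0.096021 + 0.0021756 + 0.2026 + 0.01028 = 0.31108.
P(sensor drift | evidence) = 0.2026 / 0.31108 ≈ 0.651.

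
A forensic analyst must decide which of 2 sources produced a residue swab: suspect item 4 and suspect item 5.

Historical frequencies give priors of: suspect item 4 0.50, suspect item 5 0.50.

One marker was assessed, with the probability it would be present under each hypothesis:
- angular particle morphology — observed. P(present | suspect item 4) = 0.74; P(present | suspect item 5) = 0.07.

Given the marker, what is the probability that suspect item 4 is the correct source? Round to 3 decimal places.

0.914

By Bayes' rule, the unnormalized weight for each hypothesis is prior × likelihood:
  suspect item 4: 0.50 × 0.74 = 0.37
  suspect item 5: 0.50 × 0.07 = 0.035
Normalizing constant Z = 0.37 + 0.035 = 0.405.
P(suspect item 4 | evidence) = 0.37 / 0.405 ≈ 0.914.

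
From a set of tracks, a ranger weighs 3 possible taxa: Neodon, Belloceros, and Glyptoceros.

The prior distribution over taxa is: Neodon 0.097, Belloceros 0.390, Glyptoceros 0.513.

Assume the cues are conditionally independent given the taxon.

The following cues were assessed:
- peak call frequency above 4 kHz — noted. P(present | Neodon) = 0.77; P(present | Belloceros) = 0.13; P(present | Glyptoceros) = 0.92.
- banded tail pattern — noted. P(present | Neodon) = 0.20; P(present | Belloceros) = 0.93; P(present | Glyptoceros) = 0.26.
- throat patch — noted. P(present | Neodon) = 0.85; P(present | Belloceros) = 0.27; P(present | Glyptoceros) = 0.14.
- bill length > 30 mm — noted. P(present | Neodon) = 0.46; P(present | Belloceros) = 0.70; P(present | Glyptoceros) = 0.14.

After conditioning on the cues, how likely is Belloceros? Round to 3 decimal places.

0.519

For each hypothesis, the unnormalized posterior weight is prior × product of the cue likelihoods:
  Neodon: 0.097 × 0.77 × 0.20 × 0.85 × 0.46 = 0.0058408
  Belloceros: 0.390 × 0.13 × 0.93 × 0.27 × 0.70 = 0.0089115
  Glyptoceros: 0.513 × 0.92 × 0.26 × 0.14 × 0.14 = 0.0024051
The unnormalized weights sum to 0.017157.
P(Belloceros | evidence) = 0.0089115 / 0.017157 ≈ 0.519.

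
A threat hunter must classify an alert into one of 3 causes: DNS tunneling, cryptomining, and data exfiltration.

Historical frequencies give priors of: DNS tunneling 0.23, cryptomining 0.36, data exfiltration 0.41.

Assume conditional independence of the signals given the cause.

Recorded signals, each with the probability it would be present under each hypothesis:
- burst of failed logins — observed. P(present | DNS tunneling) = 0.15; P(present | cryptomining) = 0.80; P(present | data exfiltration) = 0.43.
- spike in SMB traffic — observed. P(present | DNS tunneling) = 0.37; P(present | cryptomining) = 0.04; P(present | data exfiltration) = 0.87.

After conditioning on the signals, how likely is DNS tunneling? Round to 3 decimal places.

0.072

For each hypothesis, the unnormalized posterior weight is prior × product of the signal likelihoods:
  DNS tunneling: 0.23 × 0.15 × 0.37 = 0.012765
  cryptomining: 0.36 × 0.80 × 0.04 = 0.01152
  data exfiltration: 0.41 × 0.43 × 0.87 = 0.15338
Marginal likelihood of the evidence = 0.17767.
P(DNS tunneling | evidence) = 0.012765 / 0.17767 ≈ 0.072.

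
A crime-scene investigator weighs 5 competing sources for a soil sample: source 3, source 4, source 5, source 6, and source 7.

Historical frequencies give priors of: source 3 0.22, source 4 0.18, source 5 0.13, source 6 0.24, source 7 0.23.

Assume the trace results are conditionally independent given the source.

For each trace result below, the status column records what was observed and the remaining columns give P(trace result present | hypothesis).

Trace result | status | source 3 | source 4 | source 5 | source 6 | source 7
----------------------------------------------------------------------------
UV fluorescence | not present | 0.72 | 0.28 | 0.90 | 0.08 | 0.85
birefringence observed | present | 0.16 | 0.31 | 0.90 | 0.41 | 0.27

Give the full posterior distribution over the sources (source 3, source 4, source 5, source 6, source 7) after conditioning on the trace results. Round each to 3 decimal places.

0.061, 0.249, 0.072, 0.560, 0.058

For each hypothesis, the unnormalized posterior weight is prior × product of the trace result likelihoods (using 1 − P(present | H) for each absent trace result):
  source 3: 0.22 × (1 − 0.72) × 0.16 = 0.009856
  source 4: 0.18 × (1 − 0.28) × 0.31 = 0.040176
  source 5: 0.13 × (1 − 0.90) × 0.90 = 0.0117
  source 6: 0.24 × (1 − 0.08) × 0.41 = 0.090528
  source 7: 0.23 × (1 − 0.85) × 0.27 = 0.009315
Marginal likelihood of the evidence = 0.16157.
P(source 3 | evidence) = 0.009856 / 0.16157 ≈ 0.061
P(source 4 | evidence) = 0.040176 / 0.16157 ≈ 0.249
P(source 5 | evidence) = 0.0117 / 0.16157 ≈ 0.072
P(source 6 | evidence) = 0.090528 / 0.16157 ≈ 0.560
P(source 7 | evidence) = 0.009315 / 0.16157 ≈ 0.058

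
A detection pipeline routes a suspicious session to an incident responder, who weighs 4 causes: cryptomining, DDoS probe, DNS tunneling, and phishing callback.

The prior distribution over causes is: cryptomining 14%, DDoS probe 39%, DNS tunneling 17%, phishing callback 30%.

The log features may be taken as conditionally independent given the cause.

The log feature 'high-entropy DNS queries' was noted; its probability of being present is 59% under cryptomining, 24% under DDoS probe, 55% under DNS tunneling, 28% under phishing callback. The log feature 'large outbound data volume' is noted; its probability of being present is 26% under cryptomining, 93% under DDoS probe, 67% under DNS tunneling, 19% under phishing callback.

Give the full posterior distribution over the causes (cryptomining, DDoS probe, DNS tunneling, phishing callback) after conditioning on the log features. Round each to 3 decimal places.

For each hypothesis, the unnormalized posterior weight is prior × product of the log feature likelihoods:
  cryptomining: 0.14 × 0.59 × 0.26 = 0.021476
  DDoS probe: 0.39 × 0.24 × 0.93 = 0.087048
  DNS tunneling: 0.17 × 0.55 × 0.67 = 0.062645
  phishing callback: 0.30 × 0.28 × 0.19 = 0.01596
Normalizing constant Z = 0.021476 + 0.087048 + 0.062645 + 0.01596 = 0.18713.
P(cryptomining | evidence) = 0.021476 / 0.18713 ≈ 0.115
P(DDoS probe | evidence) = 0.087048 / 0.18713 ≈ 0.465
P(DNS tunneling | evidence) = 0.062645 / 0.18713 ≈ 0.335
P(phishing callback | evidence) = 0.01596 / 0.18713 ≈ 0.085

0.115, 0.465, 0.335, 0.085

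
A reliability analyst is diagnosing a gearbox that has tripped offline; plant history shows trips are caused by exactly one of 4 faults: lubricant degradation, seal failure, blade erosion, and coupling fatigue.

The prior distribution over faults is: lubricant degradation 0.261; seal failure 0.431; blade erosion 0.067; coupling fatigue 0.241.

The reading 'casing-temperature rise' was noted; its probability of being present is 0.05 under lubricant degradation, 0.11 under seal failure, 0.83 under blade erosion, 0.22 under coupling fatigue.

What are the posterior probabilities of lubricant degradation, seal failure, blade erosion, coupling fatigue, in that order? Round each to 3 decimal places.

For each hypothesis, the unnormalized posterior weight is prior × likelihood:
  lubricant degradation: 0.261 × 0.05 = 0.01305
  seal failure: 0.431 × 0.11 = 0.04741
  blade erosion: 0.067 × 0.83 = 0.05561
  coupling fatigue: 0.241 × 0.22 = 0.05302
Marginal likelihood of the evidence = 0.16909.
P(lubricant degradation | evidence) = 0.01305 / 0.16909 ≈ 0.077
P(seal failure | evidence) = 0.04741 / 0.16909 ≈ 0.280
P(blade erosion | evidence) = 0.05561 / 0.16909 ≈ 0.329
P(coupling fatigue | evidence) = 0.05302 / 0.16909 ≈ 0.314

0.077, 0.280, 0.329, 0.314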